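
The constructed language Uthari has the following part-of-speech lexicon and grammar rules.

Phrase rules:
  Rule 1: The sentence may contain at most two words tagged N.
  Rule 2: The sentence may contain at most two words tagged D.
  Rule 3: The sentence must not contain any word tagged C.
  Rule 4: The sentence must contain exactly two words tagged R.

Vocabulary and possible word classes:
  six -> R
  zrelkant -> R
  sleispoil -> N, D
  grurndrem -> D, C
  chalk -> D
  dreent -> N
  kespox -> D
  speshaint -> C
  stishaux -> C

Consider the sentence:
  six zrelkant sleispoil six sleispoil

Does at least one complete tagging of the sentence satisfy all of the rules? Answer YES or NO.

NO

Candidates per position — 1:six {R}; 2:zrelkant {R}; 3:sleispoil {N,D}; 4:six {R}; 5:sleispoil {N,D}.
Rule 4 cannot be satisfied by any choice of tags from the lexicon.
So there is no consistent tagging.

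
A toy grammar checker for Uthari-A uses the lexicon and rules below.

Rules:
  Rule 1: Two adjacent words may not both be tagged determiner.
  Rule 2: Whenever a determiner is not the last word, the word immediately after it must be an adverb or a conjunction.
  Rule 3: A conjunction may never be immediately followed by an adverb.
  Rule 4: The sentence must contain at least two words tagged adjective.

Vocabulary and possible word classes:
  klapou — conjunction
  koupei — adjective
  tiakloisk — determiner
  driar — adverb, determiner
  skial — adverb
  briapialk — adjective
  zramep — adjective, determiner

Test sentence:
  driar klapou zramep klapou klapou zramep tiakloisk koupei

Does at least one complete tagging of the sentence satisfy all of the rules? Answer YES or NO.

Candidates per position — 1:driar {adverb,determiner}; 2:klapou {conjunction}; 3:zramep {adjective,determiner}; 4:klapou {conjunction}; 5:klapou {conjunction}; 6:zramep {adjective,determiner}; 7:tiakloisk {determiner}; 8:koupei {adjective}.
Rule 2 cannot be satisfied by any choice of tags from the lexicon.
So there is no consistent tagging.

NO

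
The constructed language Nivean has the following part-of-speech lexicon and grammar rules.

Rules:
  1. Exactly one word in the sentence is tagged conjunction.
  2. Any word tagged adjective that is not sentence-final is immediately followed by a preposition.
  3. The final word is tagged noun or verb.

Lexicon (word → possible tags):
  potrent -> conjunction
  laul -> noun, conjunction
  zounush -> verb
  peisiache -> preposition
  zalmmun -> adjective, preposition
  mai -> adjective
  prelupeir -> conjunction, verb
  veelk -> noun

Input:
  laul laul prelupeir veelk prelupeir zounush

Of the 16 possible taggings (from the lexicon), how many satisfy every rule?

Candidates per position — 1:laul {noun,conjunction}; 2:laul {noun,conjunction}; 3:prelupeir {conjunction,verb}; 4:veelk {noun}; 5:prelupeir {conjunction,verb}; 6:zounush {verb}.
There are 16 candidate sequences in total.
The sequences that satisfy every rule: noun noun conjunction noun verb verb; noun noun verb noun conjunction verb; noun conjunction verb noun verb verb; conjunction noun verb noun verb verb.
Count = 4.

4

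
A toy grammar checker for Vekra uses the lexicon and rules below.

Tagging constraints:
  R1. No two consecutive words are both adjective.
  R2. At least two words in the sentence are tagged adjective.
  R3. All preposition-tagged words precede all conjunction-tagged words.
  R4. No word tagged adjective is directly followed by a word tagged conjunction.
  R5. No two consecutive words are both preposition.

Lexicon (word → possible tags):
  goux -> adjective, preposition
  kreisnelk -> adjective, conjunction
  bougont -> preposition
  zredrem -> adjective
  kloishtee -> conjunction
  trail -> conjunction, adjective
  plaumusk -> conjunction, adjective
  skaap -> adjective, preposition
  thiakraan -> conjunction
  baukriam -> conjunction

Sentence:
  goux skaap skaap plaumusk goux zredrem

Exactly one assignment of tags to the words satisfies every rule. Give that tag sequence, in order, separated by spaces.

Candidates per position — 1:goux {adjective,preposition}; 2:skaap {adjective,preposition}; 3:skaap {adjective,preposition}; 4:plaumusk {conjunction,adjective}; 5:goux {adjective,preposition}; 6:zredrem {adjective}.
If word 5 were adjective, no tagging could satisfy rule 1; so word 5 is preposition.
If word 4 were conjunction, no tagging could satisfy rule 3; so word 4 is adjective.
If word 3 were adjective, no tagging could satisfy rule 1; so word 3 is preposition.
If word 2 were preposition, no tagging could satisfy rule 5; so word 2 is adjective.
If word 1 were adjective, no tagging could satisfy rule 1; so word 1 is preposition.
The unique satisfying tagging is: preposition adjective preposition adjective preposition adjective.
Checking: rule 1 ✓; rule 2 ✓; rule 3 ✓; rule 4 ✓; rule 5 ✓.

preposition adjective preposition adjective preposition adjective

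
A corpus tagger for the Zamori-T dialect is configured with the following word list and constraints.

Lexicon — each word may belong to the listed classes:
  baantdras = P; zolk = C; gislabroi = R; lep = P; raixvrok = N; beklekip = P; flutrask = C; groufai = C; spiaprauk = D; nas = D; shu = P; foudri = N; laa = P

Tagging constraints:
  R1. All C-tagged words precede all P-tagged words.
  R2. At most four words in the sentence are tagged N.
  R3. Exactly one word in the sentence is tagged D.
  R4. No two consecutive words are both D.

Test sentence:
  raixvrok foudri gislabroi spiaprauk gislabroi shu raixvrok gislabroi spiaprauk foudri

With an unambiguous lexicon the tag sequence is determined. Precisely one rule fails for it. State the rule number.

3

Fixed tagging: N N R D R P N R D N.
Applying the rules: R1 pass, R2 pass, R3 fail, R4 pass.
Only rule 3 fails.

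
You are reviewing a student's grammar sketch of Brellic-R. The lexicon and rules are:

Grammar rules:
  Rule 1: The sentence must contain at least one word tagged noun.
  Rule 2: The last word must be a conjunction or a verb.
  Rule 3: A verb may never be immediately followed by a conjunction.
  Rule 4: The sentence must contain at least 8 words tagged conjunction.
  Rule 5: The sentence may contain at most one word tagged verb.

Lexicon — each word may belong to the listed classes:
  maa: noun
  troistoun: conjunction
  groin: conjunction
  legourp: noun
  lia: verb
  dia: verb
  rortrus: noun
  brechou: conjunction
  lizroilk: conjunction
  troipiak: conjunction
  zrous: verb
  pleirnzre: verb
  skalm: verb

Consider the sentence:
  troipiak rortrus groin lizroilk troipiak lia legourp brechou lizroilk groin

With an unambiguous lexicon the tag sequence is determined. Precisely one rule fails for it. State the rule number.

4

Fixed tagging: conjunction noun conjunction conjunction conjunction verb noun conjunction conjunction conjunction.
Rule check: R1 pass, R2 pass, R3 pass, R4 fail, R5 pass.
Only rule 4 fails.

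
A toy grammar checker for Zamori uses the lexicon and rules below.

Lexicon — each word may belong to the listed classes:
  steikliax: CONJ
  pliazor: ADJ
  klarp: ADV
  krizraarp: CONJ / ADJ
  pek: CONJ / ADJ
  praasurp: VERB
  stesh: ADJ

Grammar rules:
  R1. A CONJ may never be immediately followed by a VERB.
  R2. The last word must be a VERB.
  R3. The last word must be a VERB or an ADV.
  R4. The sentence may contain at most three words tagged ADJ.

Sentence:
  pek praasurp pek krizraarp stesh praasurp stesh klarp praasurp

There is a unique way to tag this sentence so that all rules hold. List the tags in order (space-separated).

ADJ VERB CONJ CONJ ADJ VERB ADJ ADV VERB

Candidates per position — 1:pek {CONJ,ADJ}; 2:praasurp {VERB}; 3:pek {CONJ,ADJ}; 4:krizraarp {CONJ,ADJ}; 5:stesh {ADJ}; 6:praasurp {VERB}; 7:stesh {ADJ}; 8:klarp {ADV}; 9:praasurp {VERB}.
Position 1: tagging it CONJ would leave rule 1 unsatisfiable, so it must be ADJ.
Position 3: tagging it ADJ would leave rule 4 unsatisfiable, so it must be CONJ.
Position 4: tagging it ADJ would leave rule 4 unsatisfiable, so it must be CONJ.
So the tagging must be: ADJ VERB CONJ CONJ ADJ VERB ADJ ADV VERB.
Check: rule 1 ✓; rule 2 ✓; rule 3 ✓; rule 4 ✓.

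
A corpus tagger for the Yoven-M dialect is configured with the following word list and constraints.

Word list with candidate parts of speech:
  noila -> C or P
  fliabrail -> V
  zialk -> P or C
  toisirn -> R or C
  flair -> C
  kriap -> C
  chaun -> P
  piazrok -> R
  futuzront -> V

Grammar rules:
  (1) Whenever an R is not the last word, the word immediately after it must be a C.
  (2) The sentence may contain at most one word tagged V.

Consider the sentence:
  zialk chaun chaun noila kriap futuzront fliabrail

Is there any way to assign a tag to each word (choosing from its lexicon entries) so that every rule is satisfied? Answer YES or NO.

NO

Candidates per position — 1:zialk {P,C}; 2:chaun {P}; 3:chaun {P}; 4:noila {C,P}; 5:kriap {C}; 6:futuzront {V}; 7:fliabrail {V}.
Rule 2 cannot be satisfied by any choice of tags from the lexicon.
So there is no consistent tagging.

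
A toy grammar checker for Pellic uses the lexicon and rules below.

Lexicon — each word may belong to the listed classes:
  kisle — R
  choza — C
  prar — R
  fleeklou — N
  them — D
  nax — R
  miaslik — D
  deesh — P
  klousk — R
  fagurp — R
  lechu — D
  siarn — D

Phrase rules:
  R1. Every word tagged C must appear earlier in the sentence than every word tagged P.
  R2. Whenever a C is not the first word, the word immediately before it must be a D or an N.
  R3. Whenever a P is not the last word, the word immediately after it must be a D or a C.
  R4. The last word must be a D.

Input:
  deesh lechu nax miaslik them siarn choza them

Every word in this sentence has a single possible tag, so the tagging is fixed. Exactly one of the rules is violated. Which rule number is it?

1

Fixed tagging: P D R D D D C D.
Applying the rules: R1 ✗, R2 ✓, R3 ✓, R4 ✓.
Only rule 1 fails.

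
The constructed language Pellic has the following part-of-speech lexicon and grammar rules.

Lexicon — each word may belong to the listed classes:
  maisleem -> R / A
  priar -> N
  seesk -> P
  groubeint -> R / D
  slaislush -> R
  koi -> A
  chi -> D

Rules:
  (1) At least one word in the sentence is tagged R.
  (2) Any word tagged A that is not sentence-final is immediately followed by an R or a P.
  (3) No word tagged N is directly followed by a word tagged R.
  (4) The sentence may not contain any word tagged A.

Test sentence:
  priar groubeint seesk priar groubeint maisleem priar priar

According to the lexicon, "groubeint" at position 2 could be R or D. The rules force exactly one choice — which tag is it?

Candidates per position — 1:priar {N}; 2:groubeint {R,D}; 3:seesk {P}; 4:priar {N}; 5:groubeint {R,D}; 6:maisleem {R,A}; 7:priar {N}; 8:priar {N}.
At position 2, choosing R makes rule 3 impossible to satisfy; hence D.
At position 5, choosing R makes rule 3 impossible to satisfy; hence D.
At position 6, choosing A makes rule 1 impossible to satisfy; hence R.
So the tagging must be: N D P N D R N N.
Checking: rule 1 ✓; rule 2 ✓; rule 3 ✓; rule 4 ✓.

D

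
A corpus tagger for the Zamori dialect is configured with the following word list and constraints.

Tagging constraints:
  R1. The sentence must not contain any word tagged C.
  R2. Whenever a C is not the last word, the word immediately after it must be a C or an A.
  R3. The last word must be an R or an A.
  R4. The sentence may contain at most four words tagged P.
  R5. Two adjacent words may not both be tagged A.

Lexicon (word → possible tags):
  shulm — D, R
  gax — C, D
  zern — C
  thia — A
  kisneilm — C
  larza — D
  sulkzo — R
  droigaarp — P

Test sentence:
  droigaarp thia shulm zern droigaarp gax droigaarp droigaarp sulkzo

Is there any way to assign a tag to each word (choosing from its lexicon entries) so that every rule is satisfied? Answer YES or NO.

NO

Candidates per position — 1:droigaarp {P}; 2:thia {A}; 3:shulm {D,R}; 4:zern {C}; 5:droigaarp {P}; 6:gax {C,D}; 7:droigaarp {P}; 8:droigaarp {P}; 9:sulkzo {R}.
Rule 1 cannot be satisfied by any choice of tags from the lexicon.
So there is no consistent tagging.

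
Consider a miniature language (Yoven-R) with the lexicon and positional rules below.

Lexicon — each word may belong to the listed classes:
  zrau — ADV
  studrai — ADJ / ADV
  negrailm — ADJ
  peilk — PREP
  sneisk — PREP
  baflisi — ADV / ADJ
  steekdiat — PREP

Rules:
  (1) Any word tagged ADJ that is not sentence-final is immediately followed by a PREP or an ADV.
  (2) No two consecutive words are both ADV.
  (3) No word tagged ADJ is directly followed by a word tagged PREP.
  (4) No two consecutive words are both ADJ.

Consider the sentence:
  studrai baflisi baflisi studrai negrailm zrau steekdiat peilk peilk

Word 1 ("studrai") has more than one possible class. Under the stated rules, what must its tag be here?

ADJ

Candidates per position — 1:studrai {ADJ,ADV}; 2:baflisi {ADV,ADJ}; 3:baflisi {ADV,ADJ}; 4:studrai {ADJ,ADV}; 5:negrailm {ADJ}; 6:zrau {ADV}; 7:steekdiat {PREP}; 8:peilk {PREP}; 9:peilk {PREP}.
If word 4 were ADJ, no tagging could satisfy rule 1; so word 4 is ADV.
If word 3 were ADV, no tagging could satisfy rule 2; so word 3 is ADJ.
If word 2 were ADJ, no tagging could satisfy rule 1; so word 2 is ADV.
If word 1 were ADV, no tagging could satisfy rule 2; so word 1 is ADJ.
The unique satisfying tagging is: ADJ ADV ADJ ADV ADJ ADV PREP PREP PREP.
Verifying each rule — rule 1 holds; rule 2 holds; rule 3 holds; rule 4 holds.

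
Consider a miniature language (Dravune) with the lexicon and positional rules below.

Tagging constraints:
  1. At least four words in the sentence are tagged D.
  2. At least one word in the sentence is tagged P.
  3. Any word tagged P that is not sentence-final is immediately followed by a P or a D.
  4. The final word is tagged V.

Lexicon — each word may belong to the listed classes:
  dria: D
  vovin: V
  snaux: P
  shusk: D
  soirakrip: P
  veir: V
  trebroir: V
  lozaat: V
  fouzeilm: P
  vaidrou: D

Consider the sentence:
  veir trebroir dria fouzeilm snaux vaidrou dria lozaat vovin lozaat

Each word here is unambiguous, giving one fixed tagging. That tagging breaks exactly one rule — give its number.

1

Fixed tagging: V V D P P D D V V V.
Checking each rule: R1 ✗, R2 ✓, R3 ✓, R4 ✓.
Only rule 1 fails.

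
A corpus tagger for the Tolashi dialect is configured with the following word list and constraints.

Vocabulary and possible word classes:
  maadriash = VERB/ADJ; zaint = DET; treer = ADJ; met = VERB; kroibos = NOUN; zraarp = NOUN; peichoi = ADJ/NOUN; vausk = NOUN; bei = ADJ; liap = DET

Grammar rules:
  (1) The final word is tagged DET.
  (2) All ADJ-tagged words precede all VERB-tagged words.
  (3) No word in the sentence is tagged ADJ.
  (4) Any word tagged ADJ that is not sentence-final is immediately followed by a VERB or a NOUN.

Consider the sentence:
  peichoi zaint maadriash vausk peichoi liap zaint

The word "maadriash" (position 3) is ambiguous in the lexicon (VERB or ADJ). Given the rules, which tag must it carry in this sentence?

Candidates per position — 1:peichoi {ADJ,NOUN}; 2:zaint {DET}; 3:maadriash {VERB,ADJ}; 4:vausk {NOUN}; 5:peichoi {ADJ,NOUN}; 6:liap {DET}; 7:zaint {DET}.
At position 1, choosing ADJ makes rule 3 impossible to satisfy; hence NOUN.
At position 3, choosing ADJ makes rule 3 impossible to satisfy; hence VERB.
At position 5, choosing ADJ makes rule 2 impossible to satisfy; hence NOUN.
So the tagging must be: NOUN DET VERB NOUN NOUN DET DET.
Check: rule 1 holds; rule 2 holds; rule 3 holds; rule 4 holds.

VERB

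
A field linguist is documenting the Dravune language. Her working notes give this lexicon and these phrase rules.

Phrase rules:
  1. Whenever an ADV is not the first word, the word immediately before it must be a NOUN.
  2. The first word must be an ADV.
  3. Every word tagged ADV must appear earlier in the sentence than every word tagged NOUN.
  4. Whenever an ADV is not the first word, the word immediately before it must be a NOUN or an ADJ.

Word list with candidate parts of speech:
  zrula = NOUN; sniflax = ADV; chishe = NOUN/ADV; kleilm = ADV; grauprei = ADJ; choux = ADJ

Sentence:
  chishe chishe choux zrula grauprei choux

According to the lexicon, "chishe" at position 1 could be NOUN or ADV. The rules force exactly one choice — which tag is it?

Candidates per position — 1:chishe {NOUN,ADV}; 2:chishe {NOUN,ADV}; 3:choux {ADJ}; 4:zrula {NOUN}; 5:grauprei {ADJ}; 6:choux {ADJ}.
If word 1 were NOUN, no tagging could satisfy rule 2; so word 1 is ADV.
If word 2 were ADV, no tagging could satisfy rule 1; so word 2 is NOUN.
So the tagging must be: ADV NOUN ADJ NOUN ADJ ADJ.
Rule-by-rule: rule 1 holds; rule 2 holds; rule 3 holds; rule 4 holds.

ADV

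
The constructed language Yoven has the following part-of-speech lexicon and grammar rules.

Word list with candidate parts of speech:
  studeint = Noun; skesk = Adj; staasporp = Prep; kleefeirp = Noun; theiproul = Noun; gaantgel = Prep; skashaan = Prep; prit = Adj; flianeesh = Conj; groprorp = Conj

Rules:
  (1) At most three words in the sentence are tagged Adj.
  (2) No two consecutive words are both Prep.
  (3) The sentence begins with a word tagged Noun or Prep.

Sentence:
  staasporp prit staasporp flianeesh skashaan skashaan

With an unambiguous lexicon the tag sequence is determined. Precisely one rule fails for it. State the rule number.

2

Fixed tagging: Prep Adj Prep Conj Prep Prep.
Rule check: R1 holds, R2 violated, R3 holds.
Only rule 2 fails.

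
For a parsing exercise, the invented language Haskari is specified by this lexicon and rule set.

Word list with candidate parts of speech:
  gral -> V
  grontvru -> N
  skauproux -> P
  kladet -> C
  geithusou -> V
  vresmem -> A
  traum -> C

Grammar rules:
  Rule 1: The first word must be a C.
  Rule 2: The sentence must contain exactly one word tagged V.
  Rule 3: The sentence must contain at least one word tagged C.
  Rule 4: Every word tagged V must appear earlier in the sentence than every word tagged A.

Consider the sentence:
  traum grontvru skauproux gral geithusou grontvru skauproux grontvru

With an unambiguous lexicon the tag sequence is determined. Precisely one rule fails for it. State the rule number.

Fixed tagging: C N P V V N P N.
Rule check: R1 pass, R2 fail, R3 pass, R4 pass.
Only rule 2 fails.

2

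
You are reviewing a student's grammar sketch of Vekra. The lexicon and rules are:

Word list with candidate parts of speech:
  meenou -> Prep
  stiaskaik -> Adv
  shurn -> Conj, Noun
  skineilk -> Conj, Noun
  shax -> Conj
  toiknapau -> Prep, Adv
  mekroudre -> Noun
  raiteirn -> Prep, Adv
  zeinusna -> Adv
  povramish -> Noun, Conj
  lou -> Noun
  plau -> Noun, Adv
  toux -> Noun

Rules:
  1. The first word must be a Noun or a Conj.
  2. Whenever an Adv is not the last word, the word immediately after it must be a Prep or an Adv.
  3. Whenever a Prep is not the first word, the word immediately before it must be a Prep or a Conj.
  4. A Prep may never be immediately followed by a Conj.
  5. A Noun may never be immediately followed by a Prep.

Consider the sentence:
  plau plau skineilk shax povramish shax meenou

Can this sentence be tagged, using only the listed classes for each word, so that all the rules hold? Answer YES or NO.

Candidates per position — 1:plau {Noun,Adv}; 2:plau {Noun,Adv}; 3:skineilk {Conj,Noun}; 4:shax {Conj}; 5:povramish {Noun,Conj}; 6:shax {Conj}; 7:meenou {Prep}.
One satisfying assignment: Noun Noun Conj Conj Noun Conj Prep.
Rule-by-rule: rule 1 ✓; rule 2 ✓; rule 3 ✓; rule 4 ✓; rule 5 ✓.

YES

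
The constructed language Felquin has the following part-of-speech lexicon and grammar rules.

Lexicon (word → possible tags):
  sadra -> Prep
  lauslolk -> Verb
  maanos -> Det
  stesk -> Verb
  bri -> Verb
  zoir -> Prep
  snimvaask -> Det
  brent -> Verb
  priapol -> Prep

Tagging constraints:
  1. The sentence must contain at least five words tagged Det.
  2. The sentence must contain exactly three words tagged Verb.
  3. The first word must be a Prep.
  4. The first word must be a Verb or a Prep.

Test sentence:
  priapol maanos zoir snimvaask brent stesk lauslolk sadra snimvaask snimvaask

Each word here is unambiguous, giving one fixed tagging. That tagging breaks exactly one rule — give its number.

1

Fixed tagging: Prep Det Prep Det Verb Verb Verb Prep Det Det.
Applying the rules: R1 fail, R2 pass, R3 pass, R4 pass.
Only rule 1 fails.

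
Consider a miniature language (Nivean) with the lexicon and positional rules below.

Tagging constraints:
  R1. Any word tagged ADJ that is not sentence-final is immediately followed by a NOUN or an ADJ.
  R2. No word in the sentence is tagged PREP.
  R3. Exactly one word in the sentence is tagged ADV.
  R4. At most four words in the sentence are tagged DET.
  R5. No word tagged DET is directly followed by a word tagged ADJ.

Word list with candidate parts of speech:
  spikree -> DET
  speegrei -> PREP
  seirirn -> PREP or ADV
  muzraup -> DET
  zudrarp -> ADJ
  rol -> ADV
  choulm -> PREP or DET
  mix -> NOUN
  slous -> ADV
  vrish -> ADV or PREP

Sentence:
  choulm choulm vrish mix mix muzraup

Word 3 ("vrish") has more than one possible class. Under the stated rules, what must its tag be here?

ADV

Candidates per position — 1:choulm {PREP,DET}; 2:choulm {PREP,DET}; 3:vrish {ADV,PREP}; 4:mix {NOUN}; 5:mix {NOUN}; 6:muzraup {DET}.
Position 1: PREP is ruled out by rule 2; that leaves DET.
Position 2: PREP is ruled out by rule 2; that leaves DET.
Position 3: PREP is ruled out by rule 2; that leaves ADV.
So the tagging must be: DET DET ADV NOUN NOUN DET.
Checking: rule 1 satisfied; rule 2 satisfied; rule 3 satisfied; rule 4 satisfied; rule 5 satisfied.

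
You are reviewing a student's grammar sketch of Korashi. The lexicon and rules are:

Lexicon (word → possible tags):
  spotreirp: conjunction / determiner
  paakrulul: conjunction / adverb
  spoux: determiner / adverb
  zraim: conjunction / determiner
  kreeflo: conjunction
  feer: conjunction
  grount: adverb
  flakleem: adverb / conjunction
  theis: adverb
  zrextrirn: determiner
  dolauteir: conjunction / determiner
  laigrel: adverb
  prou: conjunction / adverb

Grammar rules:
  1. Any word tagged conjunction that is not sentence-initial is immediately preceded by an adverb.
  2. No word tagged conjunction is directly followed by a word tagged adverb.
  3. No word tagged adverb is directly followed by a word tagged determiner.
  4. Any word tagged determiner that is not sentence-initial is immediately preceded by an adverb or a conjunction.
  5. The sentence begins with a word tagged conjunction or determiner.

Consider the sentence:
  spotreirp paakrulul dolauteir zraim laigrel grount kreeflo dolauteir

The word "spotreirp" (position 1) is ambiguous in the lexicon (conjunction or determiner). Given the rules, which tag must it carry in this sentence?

Candidates per position — 1:spotreirp {conjunction,determiner}; 2:paakrulul {conjunction,adverb}; 3:dolauteir {conjunction,determiner}; 4:zraim {conjunction,determiner}; 5:laigrel {adverb}; 6:grount {adverb}; 7:kreeflo {conjunction}; 8:dolauteir {conjunction,determiner}.
Position 2: conjunction is ruled out by rule 1; that leaves adverb.
Position 3: determiner is ruled out by rule 3; that leaves conjunction.
Position 4: conjunction is ruled out by rule 1; that leaves determiner.
Position 8: conjunction is ruled out by rule 1; that leaves determiner.
Position 1: conjunction is ruled out by rule 2; that leaves determiner.
The only consistent sequence is: determiner adverb conjunction determiner adverb adverb conjunction determiner.
Verifying each rule — rule 1 ok; rule 2 ok; rule 3 ok; rule 4 ok; rule 5 ok.

determiner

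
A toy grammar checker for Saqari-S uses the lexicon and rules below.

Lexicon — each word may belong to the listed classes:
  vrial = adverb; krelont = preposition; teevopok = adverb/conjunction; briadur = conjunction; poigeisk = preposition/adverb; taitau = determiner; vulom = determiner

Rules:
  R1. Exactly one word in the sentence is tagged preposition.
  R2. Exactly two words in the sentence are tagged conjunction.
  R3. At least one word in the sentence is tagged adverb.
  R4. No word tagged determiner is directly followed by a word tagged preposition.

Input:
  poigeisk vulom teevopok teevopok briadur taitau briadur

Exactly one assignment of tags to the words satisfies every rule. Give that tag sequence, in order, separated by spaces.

Candidates per position — 1:poigeisk {preposition,adverb}; 2:vulom {determiner}; 3:teevopok {adverb,conjunction}; 4:teevopok {adverb,conjunction}; 5:briadur {conjunction}; 6:taitau {determiner}; 7:briadur {conjunction}.
Position 1: tagging it adverb would leave rule 1 unsatisfiable, so it must be preposition.
Position 3: tagging it conjunction would leave rule 2 unsatisfiable, so it must be adverb.
Position 4: tagging it conjunction would leave rule 2 unsatisfiable, so it must be adverb.
That leaves exactly one tagging: preposition determiner adverb adverb conjunction determiner conjunction.
Checking: rule 1 ✓; rule 2 ✓; rule 3 ✓; rule 4 ✓.

preposition determiner adverb adverb conjunction determiner conjunction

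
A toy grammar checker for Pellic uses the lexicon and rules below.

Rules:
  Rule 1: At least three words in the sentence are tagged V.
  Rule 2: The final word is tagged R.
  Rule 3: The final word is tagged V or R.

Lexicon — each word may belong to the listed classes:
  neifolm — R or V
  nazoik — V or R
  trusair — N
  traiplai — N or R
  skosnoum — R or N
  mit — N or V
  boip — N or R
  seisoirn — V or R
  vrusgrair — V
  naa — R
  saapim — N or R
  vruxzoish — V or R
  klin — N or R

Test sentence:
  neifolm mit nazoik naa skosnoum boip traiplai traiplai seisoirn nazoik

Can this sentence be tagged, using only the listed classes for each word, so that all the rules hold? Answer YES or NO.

Candidates per position — 1:neifolm {R,V}; 2:mit {N,V}; 3:nazoik {V,R}; 4:naa {R}; 5:skosnoum {R,N}; 6:boip {N,R}; 7:traiplai {N,R}; 8:traiplai {N,R}; 9:seisoirn {V,R}; 10:nazoik {V,R}.
One satisfying assignment: V N V R R R R N V R.
Verifying each rule — rule 1 holds; rule 2 holds; rule 3 holds.

YES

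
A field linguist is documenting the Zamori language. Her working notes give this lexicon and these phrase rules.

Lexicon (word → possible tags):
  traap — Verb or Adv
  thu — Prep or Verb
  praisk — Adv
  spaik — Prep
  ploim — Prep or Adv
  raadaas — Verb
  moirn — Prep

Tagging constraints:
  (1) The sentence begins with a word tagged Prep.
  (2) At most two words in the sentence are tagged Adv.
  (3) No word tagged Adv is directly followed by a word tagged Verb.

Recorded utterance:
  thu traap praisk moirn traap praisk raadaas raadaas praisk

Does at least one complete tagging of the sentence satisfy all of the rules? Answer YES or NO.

Candidates per position — 1:thu {Prep,Verb}; 2:traap {Verb,Adv}; 3:praisk {Adv}; 4:moirn {Prep}; 5:traap {Verb,Adv}; 6:praisk {Adv}; 7:raadaas {Verb}; 8:raadaas {Verb}; 9:praisk {Adv}.
Rule 2 cannot be satisfied by any choice of tags from the lexicon.
So there is no consistent tagging.

NO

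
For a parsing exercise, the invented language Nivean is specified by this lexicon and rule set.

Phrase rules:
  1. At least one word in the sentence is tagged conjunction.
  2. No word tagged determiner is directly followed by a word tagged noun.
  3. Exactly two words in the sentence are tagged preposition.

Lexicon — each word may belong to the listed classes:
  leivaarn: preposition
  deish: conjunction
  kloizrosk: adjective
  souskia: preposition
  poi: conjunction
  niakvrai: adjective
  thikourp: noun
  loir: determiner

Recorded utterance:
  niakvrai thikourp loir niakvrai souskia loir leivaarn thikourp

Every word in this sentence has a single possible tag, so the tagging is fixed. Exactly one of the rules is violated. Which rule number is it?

Fixed tagging: adjective noun determiner adjective preposition determiner preposition noun.
Checking each rule: R1 fail, R2 pass, R3 pass.
Only rule 1 fails.

1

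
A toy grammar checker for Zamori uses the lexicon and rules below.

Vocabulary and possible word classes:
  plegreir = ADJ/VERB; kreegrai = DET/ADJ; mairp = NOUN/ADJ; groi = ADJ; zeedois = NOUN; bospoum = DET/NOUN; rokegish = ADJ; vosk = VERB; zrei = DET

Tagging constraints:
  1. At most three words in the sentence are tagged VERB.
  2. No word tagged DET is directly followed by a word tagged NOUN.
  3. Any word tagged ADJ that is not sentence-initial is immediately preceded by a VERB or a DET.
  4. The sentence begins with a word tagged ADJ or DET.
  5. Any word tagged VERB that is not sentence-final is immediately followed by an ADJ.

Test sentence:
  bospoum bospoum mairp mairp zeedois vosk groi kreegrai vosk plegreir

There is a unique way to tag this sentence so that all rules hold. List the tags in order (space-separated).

DET DET ADJ NOUN NOUN VERB ADJ DET VERB ADJ

Candidates per position — 1:bospoum {DET,NOUN}; 2:bospoum {DET,NOUN}; 3:mairp {NOUN,ADJ}; 4:mairp {NOUN,ADJ}; 5:zeedois {NOUN}; 6:vosk {VERB}; 7:groi {ADJ}; 8:kreegrai {DET,ADJ}; 9:vosk {VERB}; 10:plegreir {ADJ,VERB}.
If word 1 were NOUN, no tagging could satisfy rule 4; so word 1 is DET.
If word 2 were NOUN, no tagging could satisfy rule 2; so word 2 is DET.
If word 3 were NOUN, no tagging could satisfy rule 2; so word 3 is ADJ.
If word 4 were ADJ, no tagging could satisfy rule 3; so word 4 is NOUN.
If word 8 were ADJ, no tagging could satisfy rule 3; so word 8 is DET.
If word 10 were VERB, no tagging could satisfy rule 5; so word 10 is ADJ.
The unique satisfying tagging is: DET DET ADJ NOUN NOUN VERB ADJ DET VERB ADJ.
Rule-by-rule: rule 1 ✓; rule 2 ✓; rule 3 ✓; rule 4 ✓; rule 5 ✓.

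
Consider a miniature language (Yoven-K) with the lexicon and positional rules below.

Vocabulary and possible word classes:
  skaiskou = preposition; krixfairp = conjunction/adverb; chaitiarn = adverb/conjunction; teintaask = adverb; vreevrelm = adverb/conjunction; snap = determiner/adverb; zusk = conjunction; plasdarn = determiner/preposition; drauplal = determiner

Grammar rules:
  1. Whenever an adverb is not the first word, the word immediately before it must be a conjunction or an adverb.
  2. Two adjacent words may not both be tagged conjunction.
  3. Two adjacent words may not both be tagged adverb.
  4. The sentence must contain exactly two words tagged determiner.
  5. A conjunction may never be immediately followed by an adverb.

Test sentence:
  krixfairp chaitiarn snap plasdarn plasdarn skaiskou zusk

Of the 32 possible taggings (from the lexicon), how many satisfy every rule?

Candidates per position — 1:krixfairp {conjunction,adverb}; 2:chaitiarn {adverb,conjunction}; 3:snap {determiner,adverb}; 4:plasdarn {determiner,preposition}; 5:plasdarn {determiner,preposition}; 6:skaiskou {preposition}; 7:zusk {conjunction}.
There are 32 candidate sequences in total.
The sequences that satisfy every rule: adverb conjunction determiner determiner preposition preposition conjunction; adverb conjunction determiner preposition determiner preposition conjunction.
Count = 2.

2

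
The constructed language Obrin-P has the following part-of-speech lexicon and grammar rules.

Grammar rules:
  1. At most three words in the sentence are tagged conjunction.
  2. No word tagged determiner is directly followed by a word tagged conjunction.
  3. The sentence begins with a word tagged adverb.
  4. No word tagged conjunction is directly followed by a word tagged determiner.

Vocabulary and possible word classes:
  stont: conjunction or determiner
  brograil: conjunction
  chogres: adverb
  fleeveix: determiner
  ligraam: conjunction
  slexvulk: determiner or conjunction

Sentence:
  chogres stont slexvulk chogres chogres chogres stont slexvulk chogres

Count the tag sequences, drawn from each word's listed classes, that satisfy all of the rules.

3

Candidates per position — 1:chogres {adverb}; 2:stont {conjunction,determiner}; 3:slexvulk {determiner,conjunction}; 4:chogres {adverb}; 5:chogres {adverb}; 6:chogres {adverb}; 7:stont {conjunction,determiner}; 8:slexvulk {determiner,conjunction}; 9:chogres {adverb}.
There are 16 candidate sequences in total.
The sequences that satisfy every rule: adverb conjunction conjunction adverb adverb adverb determiner determiner adverb; adverb determiner determiner adverb adverb adverb conjunction conjunction adverb; adverb determiner determiner adverb adverb adverb determiner determiner adverb.
Count = 3.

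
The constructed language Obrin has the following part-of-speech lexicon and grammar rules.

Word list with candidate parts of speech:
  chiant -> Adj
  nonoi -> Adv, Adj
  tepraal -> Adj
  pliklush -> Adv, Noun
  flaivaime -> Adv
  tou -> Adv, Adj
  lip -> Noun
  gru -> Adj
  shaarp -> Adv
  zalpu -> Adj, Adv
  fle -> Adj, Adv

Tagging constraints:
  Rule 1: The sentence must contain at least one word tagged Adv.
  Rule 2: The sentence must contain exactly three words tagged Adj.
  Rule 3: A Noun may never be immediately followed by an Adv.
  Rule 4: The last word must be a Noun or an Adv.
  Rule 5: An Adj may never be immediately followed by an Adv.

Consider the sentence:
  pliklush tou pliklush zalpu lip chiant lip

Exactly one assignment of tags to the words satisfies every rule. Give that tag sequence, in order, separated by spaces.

Candidates per position — 1:pliklush {Adv,Noun}; 2:tou {Adv,Adj}; 3:pliklush {Adv,Noun}; 4:zalpu {Adj,Adv}; 5:lip {Noun}; 6:chiant {Adj}; 7:lip {Noun}.
Position 2: Adv is ruled out by rule 2; that leaves Adj.
Position 3: Adv is ruled out by rule 5; that leaves Noun.
Position 4: Adv is ruled out by rule 2; that leaves Adj.
Position 1: Noun is ruled out by rule 1; that leaves Adv.
The only consistent sequence is: Adv Adj Noun Adj Noun Adj Noun.
Rule-by-rule: rule 1 holds; rule 2 holds; rule 3 holds; rule 4 holds; rule 5 holds.

Adv Adj Noun Adj Noun Adj Noun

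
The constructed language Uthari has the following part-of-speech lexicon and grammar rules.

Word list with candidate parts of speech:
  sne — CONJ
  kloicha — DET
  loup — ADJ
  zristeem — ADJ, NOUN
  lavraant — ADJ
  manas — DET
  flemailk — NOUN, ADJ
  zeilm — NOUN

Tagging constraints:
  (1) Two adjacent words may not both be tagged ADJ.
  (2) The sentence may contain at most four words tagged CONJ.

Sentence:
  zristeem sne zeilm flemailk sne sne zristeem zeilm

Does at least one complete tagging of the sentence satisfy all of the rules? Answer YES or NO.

Candidates per position — 1:zristeem {ADJ,NOUN}; 2:sne {CONJ}; 3:zeilm {NOUN}; 4:flemailk {NOUN,ADJ}; 5:sne {CONJ}; 6:sne {CONJ}; 7:zristeem {ADJ,NOUN}; 8:zeilm {NOUN}.
One satisfying assignment: NOUN CONJ NOUN ADJ CONJ CONJ NOUN NOUN.
Checking: rule 1 holds; rule 2 holds.

YES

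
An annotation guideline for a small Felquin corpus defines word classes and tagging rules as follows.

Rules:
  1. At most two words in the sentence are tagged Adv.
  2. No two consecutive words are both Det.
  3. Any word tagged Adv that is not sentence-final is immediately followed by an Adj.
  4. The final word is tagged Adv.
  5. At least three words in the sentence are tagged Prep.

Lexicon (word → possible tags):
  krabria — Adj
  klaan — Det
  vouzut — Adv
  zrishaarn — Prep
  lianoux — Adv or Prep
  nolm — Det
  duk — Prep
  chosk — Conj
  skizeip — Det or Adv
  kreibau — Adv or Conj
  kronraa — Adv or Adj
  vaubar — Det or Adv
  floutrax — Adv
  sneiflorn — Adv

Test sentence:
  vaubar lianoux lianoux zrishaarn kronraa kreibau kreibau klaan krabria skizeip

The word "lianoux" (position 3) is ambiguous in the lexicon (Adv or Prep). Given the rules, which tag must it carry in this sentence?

Candidates per position — 1:vaubar {Det,Adv}; 2:lianoux {Adv,Prep}; 3:lianoux {Adv,Prep}; 4:zrishaarn {Prep}; 5:kronraa {Adv,Adj}; 6:kreibau {Adv,Conj}; 7:kreibau {Adv,Conj}; 8:klaan {Det}; 9:krabria {Adj}; 10:skizeip {Det,Adv}.
Word 1 cannot be Adv — rule 3 would then fail for every completion. It is Det.
Word 2 cannot be Adv — rule 3 would then fail for every completion. It is Prep.
Word 3 cannot be Adv — rule 3 would then fail for every completion. It is Prep.
Word 5 cannot be Adv — rule 3 would then fail for every completion. It is Adj.
Word 6 cannot be Adv — rule 3 would then fail for every completion. It is Conj.
Word 7 cannot be Adv — rule 3 would then fail for every completion. It is Conj.
Word 10 cannot be Det — rule 4 would then fail for every completion. It is Adv.
The unique satisfying tagging is: Det Prep Prep Prep Adj Conj Conj Det Adj Adv.
Check: rule 1 ✓; rule 2 ✓; rule 3 ✓; rule 4 ✓; rule 5 ✓.

Prep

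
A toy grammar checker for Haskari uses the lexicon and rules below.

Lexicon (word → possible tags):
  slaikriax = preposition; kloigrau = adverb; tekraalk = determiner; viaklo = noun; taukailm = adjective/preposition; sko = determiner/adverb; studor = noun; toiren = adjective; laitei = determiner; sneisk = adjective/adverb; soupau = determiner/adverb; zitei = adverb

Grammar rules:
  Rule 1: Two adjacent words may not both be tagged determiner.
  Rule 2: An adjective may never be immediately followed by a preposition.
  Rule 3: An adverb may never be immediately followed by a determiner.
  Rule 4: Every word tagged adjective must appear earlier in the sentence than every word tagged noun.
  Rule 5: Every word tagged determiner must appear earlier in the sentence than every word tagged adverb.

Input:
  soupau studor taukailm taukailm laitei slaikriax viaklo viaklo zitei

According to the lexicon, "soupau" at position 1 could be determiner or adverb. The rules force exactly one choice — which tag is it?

determiner

Candidates per position — 1:soupau {determiner,adverb}; 2:studor {noun}; 3:taukailm {adjective,preposition}; 4:taukailm {adjective,preposition}; 5:laitei {determiner}; 6:slaikriax {preposition}; 7:viaklo {noun}; 8:viaklo {noun}; 9:zitei {adverb}.
Word 1 cannot be adverb — rule 5 would then fail for every completion. It is determiner.
Word 3 cannot be adjective — rule 4 would then fail for every completion. It is preposition.
Word 4 cannot be adjective — rule 4 would then fail for every completion. It is preposition.
The unique satisfying tagging is: determiner noun preposition preposition determiner preposition noun noun adverb.
Check: rule 1 ✓; rule 2 ✓; rule 3 ✓; rule 4 ✓; rule 5 ✓.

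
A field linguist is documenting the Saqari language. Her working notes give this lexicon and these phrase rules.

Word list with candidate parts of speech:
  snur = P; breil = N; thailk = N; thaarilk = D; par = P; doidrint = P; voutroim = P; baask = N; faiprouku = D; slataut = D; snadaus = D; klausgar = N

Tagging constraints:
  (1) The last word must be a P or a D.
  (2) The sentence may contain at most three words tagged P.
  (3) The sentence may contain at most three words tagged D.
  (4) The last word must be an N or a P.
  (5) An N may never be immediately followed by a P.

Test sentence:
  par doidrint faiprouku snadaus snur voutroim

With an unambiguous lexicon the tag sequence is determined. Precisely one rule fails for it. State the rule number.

2

Fixed tagging: P P D D P P.
Checking each rule: R1 holds, R2 violated, R3 holds, R4 holds, R5 holds.
Only rule 2 fails.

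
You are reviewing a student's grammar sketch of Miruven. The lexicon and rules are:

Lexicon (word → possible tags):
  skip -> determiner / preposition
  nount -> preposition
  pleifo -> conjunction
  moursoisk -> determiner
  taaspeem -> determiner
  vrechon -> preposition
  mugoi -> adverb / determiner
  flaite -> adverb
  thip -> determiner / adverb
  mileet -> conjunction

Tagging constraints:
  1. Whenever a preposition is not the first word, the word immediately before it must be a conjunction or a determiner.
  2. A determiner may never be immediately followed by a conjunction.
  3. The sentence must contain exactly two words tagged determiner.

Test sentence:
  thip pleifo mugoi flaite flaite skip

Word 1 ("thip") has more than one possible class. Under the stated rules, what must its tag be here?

adverb

Candidates per position — 1:thip {determiner,adverb}; 2:pleifo {conjunction}; 3:mugoi {adverb,determiner}; 4:flaite {adverb}; 5:flaite {adverb}; 6:skip {determiner,preposition}.
Word 1 cannot be determiner — rule 2 would then fail for every completion. It is adverb.
Word 3 cannot be adverb — rule 3 would then fail for every completion. It is determiner.
Word 6 cannot be preposition — rule 1 would then fail for every completion. It is determiner.
The only consistent sequence is: adverb conjunction determiner adverb adverb determiner.
Checking: rule 1 ✓; rule 2 ✓; rule 3 ✓.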